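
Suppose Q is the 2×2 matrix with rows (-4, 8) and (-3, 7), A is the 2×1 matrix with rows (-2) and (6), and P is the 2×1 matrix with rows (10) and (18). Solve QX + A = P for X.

X = [[3], [3]]

QX = P − A = [[12], [12]].
Q is on the left of X, so left-multiply by Q⁻¹: X = Q⁻¹(P − A).
det Q = -4, so Q⁻¹ = [[-7/4, 2], [-3/4, 1]].
X = Q⁻¹(P − A) = [[3], [3]].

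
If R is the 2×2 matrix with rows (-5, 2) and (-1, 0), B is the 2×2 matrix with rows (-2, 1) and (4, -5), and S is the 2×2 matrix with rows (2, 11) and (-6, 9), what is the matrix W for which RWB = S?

W = [[1, 2], [-2, 3]]

W = R⁻¹SB⁻¹ (apply R⁻¹ on the left and B⁻¹ on the right).
R has determinant 2; R⁻¹ = [[0, -1], [1/2, -5/2]].
B has determinant 6; B⁻¹ = [[-5/6, -1/6], [-2/3, -1/3]].
R⁻¹S = [[6, -9], [16, -17]].
W = (R⁻¹S)B⁻¹ = [[1, 2], [-2, 3]].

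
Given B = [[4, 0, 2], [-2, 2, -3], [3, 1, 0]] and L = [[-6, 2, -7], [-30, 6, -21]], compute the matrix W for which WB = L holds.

W = [[-5, -1, 4], [-6, 3, 0]]

Since B sits to the right of W, W = LB⁻¹.
det B = -4, so B⁻¹ = [[-3/4, -1/2, 1], [9/4, 3/2, -2], [2, 1, -2]].
W = LB⁻¹ = [[-6, 2, -7], [-30, 6, -21]] · [[-3/4, -1/2, 1], [9/4, 3/2, -2], [2, 1, -2]] = [[-5, -1, 4], [-6, 3, 0]].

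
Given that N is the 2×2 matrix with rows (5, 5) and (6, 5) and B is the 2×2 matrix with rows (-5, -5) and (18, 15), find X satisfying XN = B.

X = [[-1, 0], [0, 3]]

Since N sits to the right of X, X = BN⁻¹.
det N = -5, so N⁻¹ = [[-1, 1], [6/5, -1]].
X = BN⁻¹ = [[-5, -5], [18, 15]] · [[-1, 1], [6/5, -1]] = [[-1, 0], [0, 3]].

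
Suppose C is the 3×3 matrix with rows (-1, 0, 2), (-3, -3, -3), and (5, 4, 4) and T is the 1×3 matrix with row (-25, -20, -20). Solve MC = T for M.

Since C sits to the right of M, M = TC⁻¹.
det C = 6; the adjugate gives C⁻¹ = [[0, 4/3, 1], [-1/2, -7/3, -3/2], [1/2, 2/3, 1/2]].
M = TC⁻¹ = [[-25, -20, -20]] · [[0, 4/3, 1], [-1/2, -7/3, -3/2], [1/2, 2/3, 1/2]] = [[0, 0, -5]].

M = [[0, 0, -5]]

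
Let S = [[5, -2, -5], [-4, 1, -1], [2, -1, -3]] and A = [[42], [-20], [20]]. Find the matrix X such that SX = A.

X = [[4], [-6], [-2]]

Since S multiplies X on the left, X = S⁻¹A.
det S = -2; the adjugate gives S⁻¹ = [[2, 1/2, -7/2], [7, 5/2, -25/2], [-1, -1/2, 3/2]].
X = S⁻¹A = [[2, 1/2, -7/2], [7, 5/2, -25/2], [-1, -1/2, 3/2]] · [[42], [-20], [20]] = [[4], [-6], [-2]].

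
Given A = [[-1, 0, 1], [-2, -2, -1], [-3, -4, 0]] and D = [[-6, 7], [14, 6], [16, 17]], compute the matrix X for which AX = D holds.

A is on the left of X, so left-multiply by A⁻¹: X = A⁻¹D.
det A = 6; the adjugate gives A⁻¹ = [[-2/3, -2/3, 1/3], [1/2, 1/2, -1/2], [1/3, -2/3, 1/3]].
X = A⁻¹D = [[-2/3, -2/3, 1/3], [1/2, 1/2, -1/2], [1/3, -2/3, 1/3]] · [[-6, 7], [14, 6], [16, 17]] = [[0, -3], [-4, -2], [-6, 4]].

X = [[0, -3], [-4, -2], [-6, 4]]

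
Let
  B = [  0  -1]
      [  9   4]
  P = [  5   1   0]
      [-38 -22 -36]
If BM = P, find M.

M = [[-2, -2, -4], [-5, -1, 0]]

B is on the left of M, so left-multiply by B⁻¹: M = B⁻¹P.
det B = 9; the adjugate gives B⁻¹ = [[4/9, 1/9], [-1, 0]].
M = B⁻¹P = [[4/9, 1/9], [-1, 0]] · [[5, 1, 0], [-38, -22, -36]] = [[-2, -2, -4], [-5, -1, 0]].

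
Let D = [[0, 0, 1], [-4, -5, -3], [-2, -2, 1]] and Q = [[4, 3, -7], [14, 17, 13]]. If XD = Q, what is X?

Since D sits to the right of X, X = QD⁻¹.
det D = -2, so D⁻¹ = [[11/2, 1, -5/2], [-5, -1, 2], [1, 0, 0]].
X = QD⁻¹ = [[4, 3, -7], [14, 17, 13]] · [[11/2, 1, -5/2], [-5, -1, 2], [1, 0, 0]] = [[0, 1, -4], [5, -3, -1]].

X = [[0, 1, -4], [5, -3, -1]]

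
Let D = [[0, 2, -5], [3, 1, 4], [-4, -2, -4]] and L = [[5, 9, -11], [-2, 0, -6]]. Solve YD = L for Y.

Y = [[3, -1, -2], [2, 6, 5]]

D is on the right of Y, so right-multiply by D⁻¹: Y = LD⁻¹.
det D = 2, so D⁻¹ = [[2, 9, 13/2], [-2, -10, -15/2], [-1, -4, -3]].
Y = LD⁻¹ = [[5, 9, -11], [-2, 0, -6]] · [[2, 9, 13/2], [-2, -10, -15/2], [-1, -4, -3]] = [[3, -1, -2], [2, 6, 5]].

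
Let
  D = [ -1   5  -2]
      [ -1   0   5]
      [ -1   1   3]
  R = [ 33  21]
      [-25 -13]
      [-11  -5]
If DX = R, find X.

Since D multiplies X on the left, X = D⁻¹R.
det D = -3, so D⁻¹ = [[5/3, 17/3, -25/3], [2/3, 5/3, -7/3], [1/3, 4/3, -5/3]].
X = D⁻¹R = [[5/3, 17/3, -25/3], [2/3, 5/3, -7/3], [1/3, 4/3, -5/3]] · [[33, 21], [-25, -13], [-11, -5]] = [[5, 3], [6, 4], [-4, -2]].

X = [[5, 3], [6, 4], [-4, -2]]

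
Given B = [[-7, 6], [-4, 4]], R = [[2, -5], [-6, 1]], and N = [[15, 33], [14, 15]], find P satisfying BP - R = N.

P = [[-5, -4], [-3, 0]]

BP = N + R = [[17, 28], [8, 16]].
Left-multiplying both sides by B⁻¹ gives P = B⁻¹(N + R).
det B = -4, so B⁻¹ = [[-1, 3/2], [-1, 7/4]].
P = B⁻¹(N + R) = [[-5, -4], [-3, 0]].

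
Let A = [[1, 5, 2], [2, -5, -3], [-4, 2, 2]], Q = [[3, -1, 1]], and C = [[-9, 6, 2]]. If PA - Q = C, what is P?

P = [[4, 5, 5]]

PA = C + Q = [[-6, 5, 3]].
A is on the right of P, so right-multiply by A⁻¹: P = (C + Q)A⁻¹.
det A = 4; the adjugate gives A⁻¹ = [[-1, -3/2, -5/4], [2, 5/2, 7/4], [-4, -11/2, -15/4]].
P = (C + Q)A⁻¹ = [[4, 5, 5]].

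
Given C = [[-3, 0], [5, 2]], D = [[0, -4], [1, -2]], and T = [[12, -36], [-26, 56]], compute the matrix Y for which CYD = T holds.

Isolating Y: multiply by C⁻¹ from the left and D⁻¹ from the right, so Y = C⁻¹TD⁻¹.
det C = -6; the adjugate gives C⁻¹ = [[-1/3, 0], [5/6, 1/2]].
D has determinant 4; D⁻¹ = [[-1/2, 1], [-1/4, 0]].
C⁻¹T = [[-4, 12], [-3, -2]].
Y = (C⁻¹T)D⁻¹ = [[-1, -4], [2, -3]].

Y = [[-1, -4], [2, -3]]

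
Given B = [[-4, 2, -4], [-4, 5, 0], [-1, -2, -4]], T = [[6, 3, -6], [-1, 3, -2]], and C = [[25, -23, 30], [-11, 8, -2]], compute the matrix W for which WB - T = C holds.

WB = C + T = [[31, -20, 24], [-12, 11, -4]].
Since B sits to the right of W, W = (C + T)B⁻¹.
B has determinant -4; B⁻¹ = [[5, -4, -5], [4, -3, -4], [-13/4, 5/2, 3]].
W = (C + T)B⁻¹ = [[-3, -4, -3], [-3, 5, 4]].

W = [[-3, -4, -3], [-3, 5, 4]]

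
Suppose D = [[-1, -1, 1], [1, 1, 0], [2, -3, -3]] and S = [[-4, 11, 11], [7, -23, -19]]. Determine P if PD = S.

Right-multiplying both sides by D⁻¹ gives P = SD⁻¹.
det D = -5, so D⁻¹ = [[3/5, 6/5, 1/5], [-3/5, -1/5, -1/5], [1, 1, 0]].
P = SD⁻¹ = [[-4, 11, 11], [7, -23, -19]] · [[3/5, 6/5, 1/5], [-3/5, -1/5, -1/5], [1, 1, 0]] = [[2, 4, -3], [-1, -6, 6]].

P = [[2, 4, -3], [-1, -6, 6]]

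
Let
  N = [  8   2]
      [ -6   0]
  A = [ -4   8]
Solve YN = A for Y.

Right-multiplying both sides by N⁻¹ gives Y = AN⁻¹.
det N = 12; the adjugate gives N⁻¹ = [[0, -1/6], [1/2, 2/3]].
Y = AN⁻¹ = [[-4, 8]] · [[0, -1/6], [1/2, 2/3]] = [[4, 6]].

Y = [[4, 6]]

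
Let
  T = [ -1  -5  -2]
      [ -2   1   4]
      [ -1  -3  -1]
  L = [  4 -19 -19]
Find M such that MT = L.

Right-multiplying both sides by T⁻¹ gives M = LT⁻¹.
T has determinant 5; T⁻¹ = [[11/5, 1/5, -18/5], [-6/5, -1/5, 8/5], [7/5, 2/5, -11/5]].
M = LT⁻¹ = [[4, -19, -19]] · [[11/5, 1/5, -18/5], [-6/5, -1/5, 8/5], [7/5, 2/5, -11/5]] = [[5, -3, -3]].

M = [[5, -3, -3]]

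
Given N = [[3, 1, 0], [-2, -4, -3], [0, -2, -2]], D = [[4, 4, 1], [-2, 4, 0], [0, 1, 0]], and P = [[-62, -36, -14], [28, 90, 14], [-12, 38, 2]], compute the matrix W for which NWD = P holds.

W = [[-3, 2, 1], [-5, -3, 5], [4, -2, 0]]

Left-multiply by N⁻¹ and right-multiply by D⁻¹: W = N⁻¹PD⁻¹.
det N = 2, so N⁻¹ = [[1, 1, -3/2], [-2, -3, 9/2], [2, 3, -5]].
det D = -2, so D⁻¹ = [[0, -1/2, 2], [0, 0, 1], [1, 2, -12]].
N⁻¹P = [[-16, -3, -3], [-14, -27, -5], [20, 8, 4]].
W = (N⁻¹P)D⁻¹ = [[-3, 2, 1], [-5, -3, 5], [4, -2, 0]].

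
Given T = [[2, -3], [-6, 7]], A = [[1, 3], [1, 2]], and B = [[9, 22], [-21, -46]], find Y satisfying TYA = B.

Isolating Y: multiply by T⁻¹ from the left and A⁻¹ from the right, so Y = T⁻¹BA⁻¹.
T has determinant -4; T⁻¹ = [[-7/4, -3/4], [-3/2, -1/2]].
det A = -1, so A⁻¹ = [[-2, 3], [1, -1]].
T⁻¹B = [[0, -4], [-3, -10]].
Y = (T⁻¹B)A⁻¹ = [[-4, 4], [-4, 1]].

Y = [[-4, 4], [-4, 1]]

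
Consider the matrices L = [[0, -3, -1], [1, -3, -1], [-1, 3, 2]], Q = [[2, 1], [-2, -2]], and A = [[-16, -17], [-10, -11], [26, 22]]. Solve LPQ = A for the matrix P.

Isolating P: multiply by L⁻¹ from the left and Q⁻¹ from the right, so P = L⁻¹AQ⁻¹.
det L = 3, so L⁻¹ = [[-1, 1, 0], [-1/3, -1/3, -1/3], [0, 1, 1]].
det Q = -2, so Q⁻¹ = [[1, 1/2], [-1, -1]].
L⁻¹A = [[6, 6], [0, 2], [16, 11]].
P = (L⁻¹A)Q⁻¹ = [[0, -3], [-2, -2], [5, -3]].

P = [[0, -3], [-2, -2], [5, -3]]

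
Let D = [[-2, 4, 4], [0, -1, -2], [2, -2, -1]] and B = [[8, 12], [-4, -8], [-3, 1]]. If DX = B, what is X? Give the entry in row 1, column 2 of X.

4

Since D multiplies X on the left, X = D⁻¹B.
det D = -2; the adjugate gives D⁻¹ = [[3/2, 2, 2], [2, 3, 2], [-1, -2, -1]].
X = D⁻¹B = [[3/2, 2, 2], [2, 3, 2], [-1, -2, -1]] · [[8, 12], [-4, -8], [-3, 1]] = [[-2, 4], [-2, 2], [3, 3]].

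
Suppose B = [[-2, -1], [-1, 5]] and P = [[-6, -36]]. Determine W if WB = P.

B is on the right of W, so right-multiply by B⁻¹: W = PB⁻¹.
det B = -11, so B⁻¹ = [[-5/11, -1/11], [-1/11, 2/11]].
W = PB⁻¹ = [[-6, -36]] · [[-5/11, -1/11], [-1/11, 2/11]] = [[6, -6]].

W = [[6, -6]]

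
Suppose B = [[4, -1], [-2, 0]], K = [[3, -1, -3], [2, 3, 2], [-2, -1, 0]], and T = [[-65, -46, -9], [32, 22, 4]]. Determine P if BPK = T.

Isolating P: multiply by B⁻¹ from the left and K⁻¹ from the right, so P = B⁻¹TK⁻¹.
det B = -2, so B⁻¹ = [[0, -1/2], [-1, -2]].
det K = -2, so K⁻¹ = [[-1, -3/2, -7/2], [2, 3, 6], [-2, -5/2, -11/2]].
B⁻¹T = [[-16, -11, -2], [1, 2, 1]].
P = (B⁻¹T)K⁻¹ = [[-2, -4, 1], [1, 2, 3]].

P = [[-2, -4, 1], [1, 2, 3]]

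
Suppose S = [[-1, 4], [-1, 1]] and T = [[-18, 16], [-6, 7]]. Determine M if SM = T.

M = [[2, -4], [-4, 3]]

Since S multiplies M on the left, M = S⁻¹T.
S has determinant 3; S⁻¹ = [[1/3, -4/3], [1/3, -1/3]].
M = S⁻¹T = [[1/3, -4/3], [1/3, -1/3]] · [[-18, 16], [-6, 7]] = [[2, -4], [-4, 3]].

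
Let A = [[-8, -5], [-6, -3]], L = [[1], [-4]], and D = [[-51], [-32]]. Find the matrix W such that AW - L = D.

W = [[5], [2]]

AW = D + L = [[-50], [-36]].
Left-multiplying both sides by A⁻¹ gives W = A⁻¹(D + L).
det A = -6; the adjugate gives A⁻¹ = [[1/2, -5/6], [-1, 4/3]].
W = A⁻¹(D + L) = [[5], [2]].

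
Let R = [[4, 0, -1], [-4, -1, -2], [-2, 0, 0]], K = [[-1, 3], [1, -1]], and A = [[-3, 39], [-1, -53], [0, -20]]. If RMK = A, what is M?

Isolating M: multiply by R⁻¹ from the left and K⁻¹ from the right, so M = R⁻¹AK⁻¹.
det R = 2, so R⁻¹ = [[0, 0, -1/2], [2, -1, 6], [-1, 0, -2]].
K has determinant -2; K⁻¹ = [[1/2, 3/2], [1/2, 1/2]].
R⁻¹A = [[0, 10], [-5, 11], [3, 1]].
M = (R⁻¹A)K⁻¹ = [[5, 5], [3, -2], [2, 5]].

M = [[5, 5], [3, -2], [2, 5]]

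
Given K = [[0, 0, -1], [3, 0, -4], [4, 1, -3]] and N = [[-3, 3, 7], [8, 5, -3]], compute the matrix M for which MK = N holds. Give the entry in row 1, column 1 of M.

Right-multiplying both sides by K⁻¹ gives M = NK⁻¹.
K has determinant -3; K⁻¹ = [[-4/3, 1/3, 0], [7/3, -4/3, 1], [-1, 0, 0]].
M = NK⁻¹ = [[-3, 3, 7], [8, 5, -3]] · [[-4/3, 1/3, 0], [7/3, -4/3, 1], [-1, 0, 0]] = [[4, -5, 3], [4, -4, 5]].

4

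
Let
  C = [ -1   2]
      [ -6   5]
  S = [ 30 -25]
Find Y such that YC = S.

Right-multiplying both sides by C⁻¹ gives Y = SC⁻¹.
det C = 7, so C⁻¹ = [[5/7, -2/7], [6/7, -1/7]].
Y = SC⁻¹ = [[30, -25]] · [[5/7, -2/7], [6/7, -1/7]] = [[0, -5]].

Y = [[0, -5]]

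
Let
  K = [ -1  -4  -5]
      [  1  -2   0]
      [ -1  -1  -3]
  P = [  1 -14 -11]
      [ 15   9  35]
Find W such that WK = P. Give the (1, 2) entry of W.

4

Since K sits to the right of W, W = PK⁻¹.
K has determinant -3; K⁻¹ = [[-2, 7/3, 10/3], [-1, 2/3, 5/3], [1, -1, -2]].
W = PK⁻¹ = [[1, -14, -11], [15, 9, 35]] · [[-2, 7/3, 10/3], [-1, 2/3, 5/3], [1, -1, -2]] = [[1, 4, 2], [-4, 6, -5]].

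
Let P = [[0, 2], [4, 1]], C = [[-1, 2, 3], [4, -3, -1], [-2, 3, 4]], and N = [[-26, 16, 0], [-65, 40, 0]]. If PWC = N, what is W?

W = P⁻¹NC⁻¹ (apply P⁻¹ on the left and C⁻¹ on the right).
det P = -8; the adjugate gives P⁻¹ = [[-1/8, 1/4], [1/2, 0]].
det C = -1; the adjugate gives C⁻¹ = [[9, -1, -7], [14, -2, -11], [-6, 1, 5]].
P⁻¹N = [[-13, 8, 0], [-13, 8, 0]].
W = (P⁻¹N)C⁻¹ = [[-5, -3, 3], [-5, -3, 3]].

W = [[-5, -3, 3], [-5, -3, 3]]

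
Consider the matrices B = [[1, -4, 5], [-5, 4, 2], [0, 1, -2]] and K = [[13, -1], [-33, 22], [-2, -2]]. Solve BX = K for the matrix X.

X = [[5, 0], [-2, 4], [0, 3]]

B is on the left of X, so left-multiply by B⁻¹: X = B⁻¹K.
det B = 5; the adjugate gives B⁻¹ = [[-2, -3/5, -28/5], [-2, -2/5, -27/5], [-1, -1/5, -16/5]].
X = B⁻¹K = [[-2, -3/5, -28/5], [-2, -2/5, -27/5], [-1, -1/5, -16/5]] · [[13, -1], [-33, 22], [-2, -2]] = [[5, 0], [-2, 4], [0, 3]].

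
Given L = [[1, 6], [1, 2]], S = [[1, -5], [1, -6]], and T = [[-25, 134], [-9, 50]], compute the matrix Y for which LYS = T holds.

Y = [[2, -3], [-3, -1]]

Y = L⁻¹TS⁻¹ (apply L⁻¹ on the left and S⁻¹ on the right).
det L = -4; the adjugate gives L⁻¹ = [[-1/2, 3/2], [1/4, -1/4]].
det S = -1, so S⁻¹ = [[6, -5], [1, -1]].
L⁻¹T = [[-1, 8], [-4, 21]].
Y = (L⁻¹T)S⁻¹ = [[2, -3], [-3, -1]].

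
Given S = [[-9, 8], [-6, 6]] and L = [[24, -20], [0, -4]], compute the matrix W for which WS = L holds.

S is on the right of W, so right-multiply by S⁻¹: W = LS⁻¹.
det S = -6, so S⁻¹ = [[-1, 4/3], [-1, 3/2]].
W = LS⁻¹ = [[24, -20], [0, -4]] · [[-1, 4/3], [-1, 3/2]] = [[-4, 2], [4, -6]].

W = [[-4, 2], [4, -6]]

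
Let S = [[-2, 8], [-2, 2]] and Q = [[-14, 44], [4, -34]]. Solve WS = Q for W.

Since S sits to the right of W, W = QS⁻¹.
det S = 12; the adjugate gives S⁻¹ = [[1/6, -2/3], [1/6, -1/6]].
W = QS⁻¹ = [[-14, 44], [4, -34]] · [[1/6, -2/3], [1/6, -1/6]] = [[5, 2], [-5, 3]].

W = [[5, 2], [-5, 3]]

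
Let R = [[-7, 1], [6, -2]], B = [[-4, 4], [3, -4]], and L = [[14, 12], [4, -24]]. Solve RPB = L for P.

P = R⁻¹LB⁻¹ (apply R⁻¹ on the left and B⁻¹ on the right).
det R = 8; the adjugate gives R⁻¹ = [[-1/4, -1/8], [-3/4, -7/8]].
det B = 4, so B⁻¹ = [[-1, -1], [-3/4, -1]].
R⁻¹L = [[-4, 0], [-14, 12]].
P = (R⁻¹L)B⁻¹ = [[4, 4], [5, 2]].

P = [[4, 4], [5, 2]]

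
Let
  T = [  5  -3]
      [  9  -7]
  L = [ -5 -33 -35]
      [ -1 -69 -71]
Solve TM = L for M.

M = [[-4, -3, -4], [-5, 6, 5]]

T is on the left of M, so left-multiply by T⁻¹: M = T⁻¹L.
T has determinant -8; T⁻¹ = [[7/8, -3/8], [9/8, -5/8]].
M = T⁻¹L = [[7/8, -3/8], [9/8, -5/8]] · [[-5, -33, -35], [-1, -69, -71]] = [[-4, -3, -4], [-5, 6, 5]].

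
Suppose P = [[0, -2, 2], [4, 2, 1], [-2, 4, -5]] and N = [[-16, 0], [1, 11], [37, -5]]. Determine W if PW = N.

Left-multiplying both sides by P⁻¹ gives W = P⁻¹N.
det P = 4; the adjugate gives P⁻¹ = [[-7/2, -1/2, -3/2], [9/2, 1, 2], [5, 1, 2]].
W = P⁻¹N = [[-7/2, -1/2, -3/2], [9/2, 1, 2], [5, 1, 2]] · [[-16, 0], [1, 11], [37, -5]] = [[0, 2], [3, 1], [-5, 1]].

W = [[0, 2], [3, 1], [-5, 1]]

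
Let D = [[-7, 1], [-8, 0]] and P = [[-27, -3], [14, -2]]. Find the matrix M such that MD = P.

Since D sits to the right of M, M = PD⁻¹.
det D = 8; the adjugate gives D⁻¹ = [[0, -1/8], [1, -7/8]].
M = PD⁻¹ = [[-27, -3], [14, -2]] · [[0, -1/8], [1, -7/8]] = [[-3, 6], [-2, 0]].

M = [[-3, 6], [-2, 0]]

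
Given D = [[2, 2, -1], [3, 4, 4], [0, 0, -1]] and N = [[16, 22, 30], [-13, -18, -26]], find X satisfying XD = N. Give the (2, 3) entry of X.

5

Right-multiplying both sides by D⁻¹ gives X = ND⁻¹.
det D = -2; the adjugate gives D⁻¹ = [[2, -1, -6], [-3/2, 1, 11/2], [0, 0, -1]].
X = ND⁻¹ = [[16, 22, 30], [-13, -18, -26]] · [[2, -1, -6], [-3/2, 1, 11/2], [0, 0, -1]] = [[-1, 6, -5], [1, -5, 5]].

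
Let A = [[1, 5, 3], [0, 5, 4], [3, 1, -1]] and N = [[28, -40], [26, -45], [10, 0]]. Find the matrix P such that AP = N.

Since A multiplies P on the left, P = A⁻¹N.
det A = 6, so A⁻¹ = [[-3/2, 4/3, 5/6], [2, -5/3, -2/3], [-5/2, 7/3, 5/6]].
P = A⁻¹N = [[-3/2, 4/3, 5/6], [2, -5/3, -2/3], [-5/2, 7/3, 5/6]] · [[28, -40], [26, -45], [10, 0]] = [[1, 0], [6, -5], [-1, -5]].

P = [[1, 0], [6, -5], [-1, -5]]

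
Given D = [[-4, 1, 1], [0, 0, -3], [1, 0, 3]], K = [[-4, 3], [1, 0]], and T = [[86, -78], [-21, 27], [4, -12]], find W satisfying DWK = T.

Isolating W: multiply by D⁻¹ from the left and K⁻¹ from the right, so W = D⁻¹TK⁻¹.
det D = -3; the adjugate gives D⁻¹ = [[0, 1, 1], [1, 13/3, 4], [0, -1/3, 0]].
K has determinant -3; K⁻¹ = [[0, 1], [1/3, 4/3]].
D⁻¹T = [[-17, 15], [11, -9], [7, -9]].
W = (D⁻¹T)K⁻¹ = [[5, 3], [-3, -1], [-3, -5]].

W = [[5, 3], [-3, -1], [-3, -5]]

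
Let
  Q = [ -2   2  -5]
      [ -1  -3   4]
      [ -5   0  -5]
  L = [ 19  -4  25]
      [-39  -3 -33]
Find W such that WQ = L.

Right-multiplying both sides by Q⁻¹ gives W = LQ⁻¹.
det Q = -5; the adjugate gives Q⁻¹ = [[-3, -2, 7/5], [5, 3, -13/5], [3, 2, -8/5]].
W = LQ⁻¹ = [[19, -4, 25], [-39, -3, -33]] · [[-3, -2, 7/5], [5, 3, -13/5], [3, 2, -8/5]] = [[-2, 0, -3], [3, 3, 6]].

W = [[-2, 0, -3], [3, 3, 6]]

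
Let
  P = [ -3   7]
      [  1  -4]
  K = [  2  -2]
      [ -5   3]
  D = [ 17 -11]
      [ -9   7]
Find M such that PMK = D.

Left-multiply by P⁻¹ and right-multiply by K⁻¹: M = P⁻¹DK⁻¹.
P has determinant 5; P⁻¹ = [[-4/5, -7/5], [-1/5, -3/5]].
K has determinant -4; K⁻¹ = [[-3/4, -1/2], [-5/4, -1/2]].
P⁻¹D = [[-1, -1], [2, -2]].
M = (P⁻¹D)K⁻¹ = [[2, 1], [1, 0]].

M = [[2, 1], [1, 0]]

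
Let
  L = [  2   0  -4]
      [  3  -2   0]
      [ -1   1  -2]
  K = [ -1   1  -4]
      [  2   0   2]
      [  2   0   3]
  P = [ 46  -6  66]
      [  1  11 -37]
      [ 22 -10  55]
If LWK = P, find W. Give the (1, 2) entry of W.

1

W = L⁻¹PK⁻¹ (apply L⁻¹ on the left and K⁻¹ on the right).
det L = 4, so L⁻¹ = [[1, -1, -2], [3/2, -2, -3], [1/4, -1/2, -1]].
det K = -2; the adjugate gives K⁻¹ = [[0, 3/2, -1], [1, -5/2, 3], [0, -1, 1]].
L⁻¹P = [[1, 3, -7], [1, -1, 8], [-11, 3, -20]].
W = (L⁻¹P)K⁻¹ = [[3, 1, 1], [-1, -4, 4], [3, -4, 0]].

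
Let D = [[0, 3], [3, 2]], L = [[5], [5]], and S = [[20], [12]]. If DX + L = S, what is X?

DX = S − L = [[15], [7]].
Since D multiplies X on the left, X = D⁻¹(S − L).
det D = -9; the adjugate gives D⁻¹ = [[-2/9, 1/3], [1/3, 0]].
X = D⁻¹(S − L) = [[-1], [5]].

X = [[-1], [5]]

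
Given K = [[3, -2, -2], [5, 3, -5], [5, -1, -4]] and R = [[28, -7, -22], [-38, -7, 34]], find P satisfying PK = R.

P = [[1, 0, 5], [-1, -4, -3]]

K is on the right of P, so right-multiply by K⁻¹: P = RK⁻¹.
det K = -1, so K⁻¹ = [[17, 6, -16], [5, 2, -5], [20, 7, -19]].
P = RK⁻¹ = [[28, -7, -22], [-38, -7, 34]] · [[17, 6, -16], [5, 2, -5], [20, 7, -19]] = [[1, 0, 5], [-1, -4, -3]].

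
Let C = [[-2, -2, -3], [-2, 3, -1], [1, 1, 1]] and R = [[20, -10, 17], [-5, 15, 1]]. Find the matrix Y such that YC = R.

Y = [[-3, -6, 2], [-2, 4, -1]]

Since C sits to the right of Y, Y = RC⁻¹.
det C = 5; the adjugate gives C⁻¹ = [[4/5, -1/5, 11/5], [1/5, 1/5, 4/5], [-1, 0, -2]].
Y = RC⁻¹ = [[20, -10, 17], [-5, 15, 1]] · [[4/5, -1/5, 11/5], [1/5, 1/5, 4/5], [-1, 0, -2]] = [[-3, -6, 2], [-2, 4, -1]].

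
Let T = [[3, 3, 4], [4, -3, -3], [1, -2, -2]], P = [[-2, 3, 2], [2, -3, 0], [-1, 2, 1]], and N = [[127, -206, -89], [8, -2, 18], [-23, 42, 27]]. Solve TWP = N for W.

W = [[-4, 4, -1], [-3, -3, -4], [-2, 4, -4]]

Isolating W: multiply by T⁻¹ from the left and P⁻¹ from the right, so W = T⁻¹NP⁻¹.
det T = -5; the adjugate gives T⁻¹ = [[0, 2/5, -3/5], [-1, 2, -5], [1, -9/5, 21/5]].
det P = 2; the adjugate gives P⁻¹ = [[-3/2, 1/2, 3], [-1, 0, 2], [1/2, 1/2, 0]].
T⁻¹N = [[17, -26, -9], [4, -8, -10], [16, -26, -8]].
W = (T⁻¹N)P⁻¹ = [[-4, 4, -1], [-3, -3, -4], [-2, 4, -4]].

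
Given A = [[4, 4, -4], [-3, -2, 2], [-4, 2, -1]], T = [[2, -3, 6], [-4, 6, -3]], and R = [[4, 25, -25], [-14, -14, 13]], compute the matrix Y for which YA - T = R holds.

Y = [[3, -2, 3], [-4, -2, 2]]

YA = R + T = [[6, 22, -19], [-18, -8, 10]].
Since A sits to the right of Y, Y = (R + T)A⁻¹.
det A = 4, so A⁻¹ = [[-1/2, -1, 0], [-11/4, -5, 1], [-7/2, -6, 1]].
Y = (R + T)A⁻¹ = [[3, -2, 3], [-4, -2, 2]].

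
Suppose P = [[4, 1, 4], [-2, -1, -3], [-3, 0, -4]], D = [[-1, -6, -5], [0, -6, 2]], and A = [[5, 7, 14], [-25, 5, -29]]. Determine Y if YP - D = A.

YP = A + D = [[4, 1, 9], [-25, -1, -27]].
P is on the right of Y, so right-multiply by P⁻¹: Y = (A + D)P⁻¹.
det P = 5, so P⁻¹ = [[4/5, 4/5, 1/5], [1/5, -4/5, 4/5], [-3/5, -3/5, -2/5]].
Y = (A + D)P⁻¹ = [[-2, -3, -2], [-4, -3, 5]].

Y = [[-2, -3, -2], [-4, -3, 5]]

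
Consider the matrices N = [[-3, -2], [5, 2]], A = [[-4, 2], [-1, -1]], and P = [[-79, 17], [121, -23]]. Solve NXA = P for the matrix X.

X = [[-4, -5], [-2, 0]]

Isolating X: multiply by N⁻¹ from the left and A⁻¹ from the right, so X = N⁻¹PA⁻¹.
det N = 4, so N⁻¹ = [[1/2, 1/2], [-5/4, -3/4]].
det A = 6, so A⁻¹ = [[-1/6, -1/3], [1/6, -2/3]].
N⁻¹P = [[21, -3], [8, -4]].
X = (N⁻¹P)A⁻¹ = [[-4, -5], [-2, 0]].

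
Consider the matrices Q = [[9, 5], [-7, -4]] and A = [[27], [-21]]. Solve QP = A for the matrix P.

Since Q multiplies P on the left, P = Q⁻¹A.
det Q = -1; the adjugate gives Q⁻¹ = [[4, 5], [-7, -9]].
P = Q⁻¹A = [[4, 5], [-7, -9]] · [[27], [-21]] = [[3], [0]].

P = [[3], [0]]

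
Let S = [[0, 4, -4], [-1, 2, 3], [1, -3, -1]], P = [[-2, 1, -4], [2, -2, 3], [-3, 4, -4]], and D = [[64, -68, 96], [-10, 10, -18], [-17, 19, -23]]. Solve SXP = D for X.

X = [[2, 3, 5], [1, 5, 1], [2, 1, 3]]

X = S⁻¹DP⁻¹ (apply S⁻¹ on the left and P⁻¹ on the right).
S has determinant 4; S⁻¹ = [[7/4, 4, 5], [1/2, 1, 1], [1/4, 1, 1]].
det P = -1, so P⁻¹ = [[4, 12, 5], [1, 4, 2], [-2, -5, -2]].
S⁻¹D = [[-13, 16, -19], [5, -5, 7], [-11, 12, -17]].
X = (S⁻¹D)P⁻¹ = [[2, 3, 5], [1, 5, 1], [2, 1, 3]].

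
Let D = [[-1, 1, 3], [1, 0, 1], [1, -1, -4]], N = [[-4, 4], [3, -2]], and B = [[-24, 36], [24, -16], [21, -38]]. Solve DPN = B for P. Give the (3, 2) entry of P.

Isolating P: multiply by D⁻¹ from the left and N⁻¹ from the right, so P = D⁻¹BN⁻¹.
D has determinant 1; D⁻¹ = [[1, 1, 1], [5, 1, 4], [-1, 0, -1]].
det N = -4; the adjugate gives N⁻¹ = [[1/2, 1], [3/4, 1]].
D⁻¹B = [[21, -18], [-12, 12], [3, 2]].
P = (D⁻¹B)N⁻¹ = [[-3, 3], [3, 0], [3, 5]].

5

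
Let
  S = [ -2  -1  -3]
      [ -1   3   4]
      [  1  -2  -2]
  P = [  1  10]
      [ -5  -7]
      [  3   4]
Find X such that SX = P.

Since S multiplies X on the left, X = S⁻¹P.
det S = -3; the adjugate gives S⁻¹ = [[-2/3, -4/3, -5/3], [-2/3, -7/3, -11/3], [1/3, 5/3, 7/3]].
X = S⁻¹P = [[-2/3, -4/3, -5/3], [-2/3, -7/3, -11/3], [1/3, 5/3, 7/3]] · [[1, 10], [-5, -7], [3, 4]] = [[1, -4], [0, -5], [-1, 1]].

X = [[1, -4], [0, -5], [-1, 1]]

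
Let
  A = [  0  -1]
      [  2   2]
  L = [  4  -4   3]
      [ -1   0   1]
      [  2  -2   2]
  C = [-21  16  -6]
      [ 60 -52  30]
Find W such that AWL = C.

W = A⁻¹CL⁻¹ (apply A⁻¹ on the left and L⁻¹ on the right).
det A = 2; the adjugate gives A⁻¹ = [[1, 1/2], [-1, 0]].
det L = -2; the adjugate gives L⁻¹ = [[-1, -1, 2], [-2, -1, 7/2], [-1, 0, 2]].
A⁻¹C = [[9, -10, 9], [21, -16, 6]].
W = (A⁻¹C)L⁻¹ = [[2, 1, 1], [5, -5, -2]].

W = [[2, 1, 1], [5, -5, -2]]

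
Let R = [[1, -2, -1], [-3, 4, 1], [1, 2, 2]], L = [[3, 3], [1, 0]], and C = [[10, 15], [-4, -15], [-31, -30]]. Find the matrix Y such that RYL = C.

Isolating Y: multiply by R⁻¹ from the left and L⁻¹ from the right, so Y = R⁻¹CL⁻¹.
R has determinant 2; R⁻¹ = [[3, 1, 1], [7/2, 3/2, 1], [-5, -2, -1]].
L has determinant -3; L⁻¹ = [[0, 1], [1/3, -1]].
R⁻¹C = [[-5, 0], [-2, 0], [-11, -15]].
Y = (R⁻¹C)L⁻¹ = [[0, -5], [0, -2], [-5, 4]].

Y = [[0, -5], [0, -2], [-5, 4]]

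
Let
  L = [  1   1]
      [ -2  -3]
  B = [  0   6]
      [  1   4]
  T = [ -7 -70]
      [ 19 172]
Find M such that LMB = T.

M = L⁻¹TB⁻¹ (apply L⁻¹ on the left and B⁻¹ on the right).
det L = -1, so L⁻¹ = [[3, 1], [-2, -1]].
det B = -6, so B⁻¹ = [[-2/3, 1], [1/6, 0]].
L⁻¹T = [[-2, -38], [-5, -32]].
M = (L⁻¹T)B⁻¹ = [[-5, -2], [-2, -5]].

M = [[-5, -2], [-2, -5]]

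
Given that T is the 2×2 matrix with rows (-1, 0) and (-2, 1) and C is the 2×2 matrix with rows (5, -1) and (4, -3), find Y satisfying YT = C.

Y = [[-3, -1], [2, -3]]

T is on the right of Y, so right-multiply by T⁻¹: Y = CT⁻¹.
det T = -1, so T⁻¹ = [[-1, 0], [-2, 1]].
Y = CT⁻¹ = [[5, -1], [4, -3]] · [[-1, 0], [-2, 1]] = [[-3, -1], [2, -3]].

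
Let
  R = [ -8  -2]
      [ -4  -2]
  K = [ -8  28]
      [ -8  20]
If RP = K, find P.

Since R multiplies P on the left, P = R⁻¹K.
R has determinant 8; R⁻¹ = [[-1/4, 1/4], [1/2, -1]].
P = R⁻¹K = [[-1/4, 1/4], [1/2, -1]] · [[-8, 28], [-8, 20]] = [[0, -2], [4, -6]].

P = [[0, -2], [4, -6]]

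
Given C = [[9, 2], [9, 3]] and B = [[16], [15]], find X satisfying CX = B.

X = [[2], [-1]]

C is on the left of X, so left-multiply by C⁻¹: X = C⁻¹B.
C has determinant 9; C⁻¹ = [[1/3, -2/9], [-1, 1]].
X = C⁻¹B = [[1/3, -2/9], [-1, 1]] · [[16], [15]] = [[2], [-1]].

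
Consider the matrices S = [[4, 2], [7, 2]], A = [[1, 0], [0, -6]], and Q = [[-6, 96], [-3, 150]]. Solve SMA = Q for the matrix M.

M = [[1, -3], [-5, -2]]

Left-multiply by S⁻¹ and right-multiply by A⁻¹: M = S⁻¹QA⁻¹.
det S = -6; the adjugate gives S⁻¹ = [[-1/3, 1/3], [7/6, -2/3]].
det A = -6; the adjugate gives A⁻¹ = [[1, 0], [0, -1/6]].
S⁻¹Q = [[1, 18], [-5, 12]].
M = (S⁻¹Q)A⁻¹ = [[1, -3], [-5, -2]].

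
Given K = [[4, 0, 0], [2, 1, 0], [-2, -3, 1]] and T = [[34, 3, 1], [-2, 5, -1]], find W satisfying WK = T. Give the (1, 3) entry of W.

K is on the right of W, so right-multiply by K⁻¹: W = TK⁻¹.
K has determinant 4; K⁻¹ = [[1/4, 0, 0], [-1/2, 1, 0], [-1, 3, 1]].
W = TK⁻¹ = [[34, 3, 1], [-2, 5, -1]] · [[1/4, 0, 0], [-1/2, 1, 0], [-1, 3, 1]] = [[6, 6, 1], [-2, 2, -1]].

1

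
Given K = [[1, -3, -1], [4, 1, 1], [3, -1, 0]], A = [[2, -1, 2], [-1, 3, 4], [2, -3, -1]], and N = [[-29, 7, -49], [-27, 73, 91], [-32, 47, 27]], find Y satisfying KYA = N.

Y = K⁻¹NA⁻¹ (apply K⁻¹ on the left and A⁻¹ on the right).
det K = -1, so K⁻¹ = [[-1, -1, 2], [-3, -3, 5], [7, 8, -13]].
A has determinant 5; A⁻¹ = [[9/5, -7/5, -2], [7/5, -6/5, -2], [-3/5, 4/5, 1]].
K⁻¹N = [[-8, 14, 12], [8, -5, 9], [-3, 22, 34]].
Y = (K⁻¹N)A⁻¹ = [[-2, 4, 0], [2, 2, 3], [5, 5, -4]].

Y = [[-2, 4, 0], [2, 2, 3], [5, 5, -4]]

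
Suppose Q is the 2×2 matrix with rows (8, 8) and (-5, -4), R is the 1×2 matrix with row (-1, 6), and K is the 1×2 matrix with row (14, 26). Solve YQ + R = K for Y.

Y = [[5, 5]]

YQ = K − R = [[15, 20]].
Q is on the right of Y, so right-multiply by Q⁻¹: Y = (K − R)Q⁻¹.
Q has determinant 8; Q⁻¹ = [[-1/2, -1], [5/8, 1]].
Y = (K − R)Q⁻¹ = [[5, 5]].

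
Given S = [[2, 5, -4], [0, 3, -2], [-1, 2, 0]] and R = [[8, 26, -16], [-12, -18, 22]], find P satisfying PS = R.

Since S sits to the right of P, P = RS⁻¹.
det S = 6; the adjugate gives S⁻¹ = [[2/3, -4/3, 1/3], [1/3, -2/3, 2/3], [1/2, -3/2, 1]].
P = RS⁻¹ = [[8, 26, -16], [-12, -18, 22]] · [[2/3, -4/3, 1/3], [1/3, -2/3, 2/3], [1/2, -3/2, 1]] = [[6, -4, 4], [-3, -5, 6]].

P = [[6, -4, 4], [-3, -5, 6]]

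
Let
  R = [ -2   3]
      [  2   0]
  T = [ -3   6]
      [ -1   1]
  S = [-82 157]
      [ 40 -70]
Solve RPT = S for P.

P = [[-5, -5], [5, -1]]

P = R⁻¹ST⁻¹ (apply R⁻¹ on the left and T⁻¹ on the right).
det R = -6, so R⁻¹ = [[0, 1/2], [1/3, 1/3]].
det T = 3, so T⁻¹ = [[1/3, -2], [1/3, -1]].
R⁻¹S = [[20, -35], [-14, 29]].
P = (R⁻¹S)T⁻¹ = [[-5, -5], [5, -1]].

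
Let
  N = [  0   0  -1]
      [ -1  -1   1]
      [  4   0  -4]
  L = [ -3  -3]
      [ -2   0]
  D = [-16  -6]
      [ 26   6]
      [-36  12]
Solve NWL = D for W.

W = [[-3, 1], [3, 4], [-2, -5]]

W = N⁻¹DL⁻¹ (apply N⁻¹ on the left and L⁻¹ on the right).
det N = -4, so N⁻¹ = [[-1, 0, 1/4], [0, -1, -1/4], [-1, 0, 0]].
L has determinant -6; L⁻¹ = [[0, -1/2], [-1/3, 1/2]].
N⁻¹D = [[7, 9], [-17, -9], [16, 6]].
W = (N⁻¹D)L⁻¹ = [[-3, 1], [3, 4], [-2, -5]].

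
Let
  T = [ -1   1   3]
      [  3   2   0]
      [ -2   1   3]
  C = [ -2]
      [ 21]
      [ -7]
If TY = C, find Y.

Y = [[5], [3], [0]]

Since T multiplies Y on the left, Y = T⁻¹C.
det T = 6, so T⁻¹ = [[1, 0, -1], [-3/2, 1/2, 3/2], [7/6, -1/6, -5/6]].
Y = T⁻¹C = [[1, 0, -1], [-3/2, 1/2, 3/2], [7/6, -1/6, -5/6]] · [[-2], [21], [-7]] = [[5], [3], [0]].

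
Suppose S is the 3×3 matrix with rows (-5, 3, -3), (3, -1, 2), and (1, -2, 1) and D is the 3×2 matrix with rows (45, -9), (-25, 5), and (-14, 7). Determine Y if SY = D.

Y = [[-6, -3], [3, -2], [-2, 6]]

Left-multiplying both sides by S⁻¹ gives Y = S⁻¹D.
det S = -3, so S⁻¹ = [[-1, -1, -1], [1/3, 2/3, -1/3], [5/3, 7/3, 4/3]].
Y = S⁻¹D = [[-1, -1, -1], [1/3, 2/3, -1/3], [5/3, 7/3, 4/3]] · [[45, -9], [-25, 5], [-14, 7]] = [[-6, -3], [3, -2], [-2, 6]].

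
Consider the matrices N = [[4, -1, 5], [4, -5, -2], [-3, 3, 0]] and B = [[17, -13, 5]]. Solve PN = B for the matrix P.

N is on the right of P, so right-multiply by N⁻¹: P = BN⁻¹.
det N = 3; the adjugate gives N⁻¹ = [[2, 5, 9], [2, 5, 28/3], [-1, -3, -16/3]].
P = BN⁻¹ = [[17, -13, 5]] · [[2, 5, 9], [2, 5, 28/3], [-1, -3, -16/3]] = [[3, 5, 5]].

P = [[3, 5, 5]]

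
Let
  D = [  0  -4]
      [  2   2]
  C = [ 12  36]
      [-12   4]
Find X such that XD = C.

Since D sits to the right of X, X = CD⁻¹.
det D = 8, so D⁻¹ = [[1/4, 1/2], [-1/4, 0]].
X = CD⁻¹ = [[12, 36], [-12, 4]] · [[1/4, 1/2], [-1/4, 0]] = [[-6, 6], [-4, -6]].

X = [[-6, 6], [-4, -6]]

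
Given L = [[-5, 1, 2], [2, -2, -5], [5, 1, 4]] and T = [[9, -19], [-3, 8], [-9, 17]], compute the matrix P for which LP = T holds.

P = [[-2, 4], [-3, 5], [1, -2]]

Left-multiplying both sides by L⁻¹ gives P = L⁻¹T.
det L = 6; the adjugate gives L⁻¹ = [[-1/2, -1/3, -1/6], [-11/2, -5, -7/2], [2, 5/3, 4/3]].
P = L⁻¹T = [[-1/2, -1/3, -1/6], [-11/2, -5, -7/2], [2, 5/3, 4/3]] · [[9, -19], [-3, 8], [-9, 17]] = [[-2, 4], [-3, 5], [1, -2]].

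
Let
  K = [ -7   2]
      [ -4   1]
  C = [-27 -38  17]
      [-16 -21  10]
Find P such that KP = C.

P = [[5, 4, -3], [4, -5, -2]]

Since K multiplies P on the left, P = K⁻¹C.
K has determinant 1; K⁻¹ = [[1, -2], [4, -7]].
P = K⁻¹C = [[1, -2], [4, -7]] · [[-27, -38, 17], [-16, -21, 10]] = [[5, 4, -3], [4, -5, -2]].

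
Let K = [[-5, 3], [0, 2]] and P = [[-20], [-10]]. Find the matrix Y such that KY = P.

Since K multiplies Y on the left, Y = K⁻¹P.
det K = -10, so K⁻¹ = [[-1/5, 3/10], [0, 1/2]].
Y = K⁻¹P = [[-1/5, 3/10], [0, 1/2]] · [[-20], [-10]] = [[1], [-5]].

Y = [[1], [-5]]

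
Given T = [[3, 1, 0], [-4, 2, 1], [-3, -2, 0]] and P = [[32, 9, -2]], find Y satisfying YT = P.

Y = [[3, -2, -5]]

T is on the right of Y, so right-multiply by T⁻¹: Y = PT⁻¹.
det T = 3, so T⁻¹ = [[2/3, 0, 1/3], [-1, 0, -1], [14/3, 1, 10/3]].
Y = PT⁻¹ = [[32, 9, -2]] · [[2/3, 0, 1/3], [-1, 0, -1], [14/3, 1, 10/3]] = [[3, -2, -5]].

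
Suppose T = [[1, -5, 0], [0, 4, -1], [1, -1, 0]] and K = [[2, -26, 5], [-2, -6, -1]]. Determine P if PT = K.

P = [[1, -5, 1], [3, 1, -5]]

Since T sits to the right of P, P = KT⁻¹.
det T = 4, so T⁻¹ = [[-1/4, 0, 5/4], [-1/4, 0, 1/4], [-1, -1, 1]].
P = KT⁻¹ = [[2, -26, 5], [-2, -6, -1]] · [[-1/4, 0, 5/4], [-1/4, 0, 1/4], [-1, -1, 1]] = [[1, -5, 1], [3, 1, -5]].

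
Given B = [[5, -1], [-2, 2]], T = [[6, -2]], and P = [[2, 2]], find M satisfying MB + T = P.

MB = P − T = [[-4, 4]].
Right-multiplying both sides by B⁻¹ gives M = (P − T)B⁻¹.
det B = 8, so B⁻¹ = [[1/4, 1/8], [1/4, 5/8]].
M = (P − T)B⁻¹ = [[0, 2]].

M = [[0, 2]]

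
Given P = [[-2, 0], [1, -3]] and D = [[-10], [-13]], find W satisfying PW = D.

Left-multiplying both sides by P⁻¹ gives W = P⁻¹D.
det P = 6, so P⁻¹ = [[-1/2, 0], [-1/6, -1/3]].
W = P⁻¹D = [[-1/2, 0], [-1/6, -1/3]] · [[-10], [-13]] = [[5], [6]].

W = [[5], [6]]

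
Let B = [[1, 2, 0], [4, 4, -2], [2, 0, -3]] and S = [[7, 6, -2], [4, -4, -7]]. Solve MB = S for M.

M = [[-5, 4, -2], [-6, 2, 1]]

Since B sits to the right of M, M = SB⁻¹.
B has determinant 4; B⁻¹ = [[-3, 3/2, -1], [2, -3/4, 1/2], [-2, 1, -1]].
M = SB⁻¹ = [[7, 6, -2], [4, -4, -7]] · [[-3, 3/2, -1], [2, -3/4, 1/2], [-2, 1, -1]] = [[-5, 4, -2], [-6, 2, 1]].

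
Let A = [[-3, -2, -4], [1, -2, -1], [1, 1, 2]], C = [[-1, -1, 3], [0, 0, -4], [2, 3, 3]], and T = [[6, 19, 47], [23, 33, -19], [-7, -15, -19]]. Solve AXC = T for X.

Left-multiply by A⁻¹ and right-multiply by C⁻¹: X = A⁻¹TC⁻¹.
A has determinant 3; A⁻¹ = [[-1, 0, -2], [-1, -2/3, -7/3], [1, 1/3, 8/3]].
det C = -4; the adjugate gives C⁻¹ = [[-3, -3, -1], [2, 9/4, 1], [0, -1/4, 0]].
A⁻¹T = [[8, 11, -9], [-5, -6, 10], [-5, -10, -10]].
X = (A⁻¹T)C⁻¹ = [[-2, 3, 3], [3, -1, -1], [-5, -5, -5]].

X = [[-2, 3, 3], [3, -1, -1], [-5, -5, -5]]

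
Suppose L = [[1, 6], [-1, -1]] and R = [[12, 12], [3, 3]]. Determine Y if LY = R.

Y = [[-6, -6], [3, 3]]

Left-multiplying both sides by L⁻¹ gives Y = L⁻¹R.
L has determinant 5; L⁻¹ = [[-1/5, -6/5], [1/5, 1/5]].
Y = L⁻¹R = [[-1/5, -6/5], [1/5, 1/5]] · [[12, 12], [3, 3]] = [[-6, -6], [3, 3]].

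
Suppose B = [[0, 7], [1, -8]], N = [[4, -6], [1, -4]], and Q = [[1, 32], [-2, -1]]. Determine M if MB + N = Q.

MB = Q − N = [[-3, 38], [-3, 3]].
B is on the right of M, so right-multiply by B⁻¹: M = (Q − N)B⁻¹.
B has determinant -7; B⁻¹ = [[8/7, 1], [1/7, 0]].
M = (Q − N)B⁻¹ = [[2, -3], [-3, -3]].

M = [[2, -3], [-3, -3]]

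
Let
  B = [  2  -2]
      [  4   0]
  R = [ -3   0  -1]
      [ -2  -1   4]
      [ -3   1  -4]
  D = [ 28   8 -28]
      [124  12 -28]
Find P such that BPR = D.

Isolating P: multiply by B⁻¹ from the left and R⁻¹ from the right, so P = B⁻¹DR⁻¹.
B has determinant 8; B⁻¹ = [[0, 1/4], [-1/2, 1/4]].
det R = 5, so R⁻¹ = [[0, -1/5, -1/5], [-4, 9/5, 14/5], [-1, 3/5, 3/5]].
B⁻¹D = [[31, 3, -7], [17, -1, 7]].
P = (B⁻¹D)R⁻¹ = [[-5, -5, -2], [-3, -1, -2]].

P = [[-5, -5, -2], [-3, -1, -2]]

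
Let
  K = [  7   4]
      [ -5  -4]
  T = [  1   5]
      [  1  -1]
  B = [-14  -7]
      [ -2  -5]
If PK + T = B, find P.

P = [[0, 3], [1, 2]]

PK = B − T = [[-15, -12], [-3, -4]].
K is on the right of P, so right-multiply by K⁻¹: P = (B − T)K⁻¹.
det K = -8, so K⁻¹ = [[1/2, 1/2], [-5/8, -7/8]].
P = (B − T)K⁻¹ = [[0, 3], [1, 2]].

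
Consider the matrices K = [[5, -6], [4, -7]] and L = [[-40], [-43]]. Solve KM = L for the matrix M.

M = [[-2], [5]]

Since K multiplies M on the left, M = K⁻¹L.
det K = -11; the adjugate gives K⁻¹ = [[7/11, -6/11], [4/11, -5/11]].
M = K⁻¹L = [[7/11, -6/11], [4/11, -5/11]] · [[-40], [-43]] = [[-2], [5]].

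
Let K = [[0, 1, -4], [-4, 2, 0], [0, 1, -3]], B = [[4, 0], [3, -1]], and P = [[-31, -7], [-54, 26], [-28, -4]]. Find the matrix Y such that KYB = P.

Y = K⁻¹PB⁻¹ (apply K⁻¹ on the left and B⁻¹ on the right).
det K = 4; the adjugate gives K⁻¹ = [[-3/2, -1/4, 2], [-3, 0, 4], [-1, 0, 1]].
det B = -4; the adjugate gives B⁻¹ = [[1/4, 0], [3/4, -1]].
K⁻¹P = [[4, -4], [-19, 5], [3, 3]].
Y = (K⁻¹P)B⁻¹ = [[-2, 4], [-1, -5], [3, -3]].

Y = [[-2, 4], [-1, -5], [3, -3]]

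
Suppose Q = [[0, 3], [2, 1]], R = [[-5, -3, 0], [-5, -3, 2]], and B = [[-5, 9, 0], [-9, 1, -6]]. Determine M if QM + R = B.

M = [[-2, 0, -4], [0, 4, 0]]

QM = B − R = [[0, 12, 0], [-4, 4, -8]].
Q is on the left of M, so left-multiply by Q⁻¹: M = Q⁻¹(B − R).
det Q = -6, so Q⁻¹ = [[-1/6, 1/2], [1/3, 0]].
M = Q⁻¹(B − R) = [[-2, 0, -4], [0, 4, 0]].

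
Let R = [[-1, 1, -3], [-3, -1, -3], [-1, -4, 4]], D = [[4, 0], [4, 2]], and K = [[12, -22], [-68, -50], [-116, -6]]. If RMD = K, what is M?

Isolating M: multiply by R⁻¹ from the left and D⁻¹ from the right, so M = R⁻¹KD⁻¹.
det R = -2, so R⁻¹ = [[8, -4, 3], [-15/2, 7/2, -3], [-11/2, 5/2, -2]].
D has determinant 8; D⁻¹ = [[1/4, 0], [-1/2, 1/2]].
R⁻¹K = [[20, 6], [20, 8], [-4, 8]].
M = (R⁻¹K)D⁻¹ = [[2, 3], [1, 4], [-5, 4]].

M = [[2, 3], [1, 4], [-5, 4]]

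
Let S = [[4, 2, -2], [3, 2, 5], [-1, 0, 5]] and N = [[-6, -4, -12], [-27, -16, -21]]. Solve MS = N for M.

S is on the right of M, so right-multiply by S⁻¹: M = NS⁻¹.
det S = -4; the adjugate gives S⁻¹ = [[-5/2, 5/2, -7/2], [5, -9/2, 13/2], [-1/2, 1/2, -1/2]].
M = NS⁻¹ = [[-6, -4, -12], [-27, -16, -21]] · [[-5/2, 5/2, -7/2], [5, -9/2, 13/2], [-1/2, 1/2, -1/2]] = [[1, -3, 1], [-2, -6, 1]].

M = [[1, -3, 1], [-2, -6, 1]]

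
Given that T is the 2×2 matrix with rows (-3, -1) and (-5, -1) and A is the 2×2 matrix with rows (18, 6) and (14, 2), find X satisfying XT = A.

T is on the right of X, so right-multiply by T⁻¹: X = AT⁻¹.
det T = -2; the adjugate gives T⁻¹ = [[1/2, -1/2], [-5/2, 3/2]].
X = AT⁻¹ = [[18, 6], [14, 2]] · [[1/2, -1/2], [-5/2, 3/2]] = [[-6, 0], [2, -4]].

X = [[-6, 0], [2, -4]]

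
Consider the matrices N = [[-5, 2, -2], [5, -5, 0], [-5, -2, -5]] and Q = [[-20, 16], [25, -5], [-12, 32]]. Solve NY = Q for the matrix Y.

N is on the left of Y, so left-multiply by N⁻¹: Y = N⁻¹Q.
det N = -5, so N⁻¹ = [[-5, -14/5, 2], [-5, -3, 2], [7, 4, -3]].
Y = N⁻¹Q = [[-5, -14/5, 2], [-5, -3, 2], [7, 4, -3]] · [[-20, 16], [25, -5], [-12, 32]] = [[6, -2], [1, -1], [-4, -4]].

Y = [[6, -2], [1, -1], [-4, -4]]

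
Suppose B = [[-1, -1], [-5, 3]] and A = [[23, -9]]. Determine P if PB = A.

P = [[-3, -4]]

B is on the right of P, so right-multiply by B⁻¹: P = AB⁻¹.
det B = -8, so B⁻¹ = [[-3/8, -1/8], [-5/8, 1/8]].
P = AB⁻¹ = [[23, -9]] · [[-3/8, -1/8], [-5/8, 1/8]] = [[-3, -4]].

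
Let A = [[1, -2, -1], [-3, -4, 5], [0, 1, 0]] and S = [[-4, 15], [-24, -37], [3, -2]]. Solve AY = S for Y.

Y = [[-1, 5], [3, -2], [-3, -6]]

Since A multiplies Y on the left, Y = A⁻¹S.
A has determinant -2; A⁻¹ = [[5/2, 1/2, 7], [0, 0, 1], [3/2, 1/2, 5]].
Y = A⁻¹S = [[5/2, 1/2, 7], [0, 0, 1], [3/2, 1/2, 5]] · [[-4, 15], [-24, -37], [3, -2]] = [[-1, 5], [3, -2], [-3, -6]].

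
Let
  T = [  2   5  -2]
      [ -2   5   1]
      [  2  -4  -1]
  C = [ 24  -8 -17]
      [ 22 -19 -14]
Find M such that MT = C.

M = [[5, -5, 2], [3, -2, 6]]

Since T sits to the right of M, M = CT⁻¹.
det T = 2, so T⁻¹ = [[-1/2, 13/2, 15/2], [0, 1, 1], [-1, 9, 10]].
M = CT⁻¹ = [[24, -8, -17], [22, -19, -14]] · [[-1/2, 13/2, 15/2], [0, 1, 1], [-1, 9, 10]] = [[5, -5, 2], [3, -2, 6]].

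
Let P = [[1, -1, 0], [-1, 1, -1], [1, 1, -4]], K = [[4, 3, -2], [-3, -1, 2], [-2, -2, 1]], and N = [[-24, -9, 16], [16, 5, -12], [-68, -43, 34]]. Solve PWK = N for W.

Isolating W: multiply by P⁻¹ from the left and K⁻¹ from the right, so W = P⁻¹NK⁻¹.
P has determinant 2; P⁻¹ = [[-3/2, -2, 1/2], [-5/2, -2, 1/2], [-1, -1, 0]].
K has determinant 1; K⁻¹ = [[3, 1, 4], [-1, 0, -2], [4, 2, 5]].
P⁻¹N = [[-30, -18, 17], [-6, -9, 1], [8, 4, -4]].
W = (P⁻¹N)K⁻¹ = [[-4, 4, 1], [-5, -4, -1], [4, 0, 4]].

W = [[-4, 4, 1], [-5, -4, -1], [4, 0, 4]]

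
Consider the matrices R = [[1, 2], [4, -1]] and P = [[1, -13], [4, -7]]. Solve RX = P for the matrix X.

X = [[1, -3], [0, -5]]

R is on the left of X, so left-multiply by R⁻¹: X = R⁻¹P.
det R = -9, so R⁻¹ = [[1/9, 2/9], [4/9, -1/9]].
X = R⁻¹P = [[1/9, 2/9], [4/9, -1/9]] · [[1, -13], [4, -7]] = [[1, -3], [0, -5]].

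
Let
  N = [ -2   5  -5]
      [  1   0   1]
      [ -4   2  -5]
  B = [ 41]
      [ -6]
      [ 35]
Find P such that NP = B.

Since N multiplies P on the left, P = N⁻¹B.
det N = -1, so N⁻¹ = [[2, -15, -5], [-1, 10, 3], [-2, 16, 5]].
P = N⁻¹B = [[2, -15, -5], [-1, 10, 3], [-2, 16, 5]] · [[41], [-6], [35]] = [[-3], [4], [-3]].

P = [[-3], [4], [-3]]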